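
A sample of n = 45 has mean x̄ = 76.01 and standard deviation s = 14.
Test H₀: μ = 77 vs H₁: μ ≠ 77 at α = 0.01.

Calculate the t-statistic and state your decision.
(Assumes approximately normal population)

Answer: t = -0.4744, fail to reject H₀

Derivation:
df = n - 1 = 44
SE = s/√n = 14/√45 = 2.0870
t = (x̄ - μ₀)/SE = (76.01 - 77)/2.0870 = -0.4744
Critical value: t_{0.005,44} = ±2.692
p-value ≈ 0.6376
Decision: fail to reject H₀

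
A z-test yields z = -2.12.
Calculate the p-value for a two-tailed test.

For z = -2.12:
p = 2×P(Z > |-2.12|) = 2×(1 - Φ(2.12)) = 0.0340

Answer: p-value ≈ 0.0340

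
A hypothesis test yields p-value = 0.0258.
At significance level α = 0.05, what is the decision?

Compare p-value to α:
0.0258 < 0.05
Decision: reject H₀

Answer: reject H₀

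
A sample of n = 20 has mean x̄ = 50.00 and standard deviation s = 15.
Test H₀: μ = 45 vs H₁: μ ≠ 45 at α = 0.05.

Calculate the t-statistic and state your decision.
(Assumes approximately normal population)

Answer: t = 1.4907, fail to reject H₀

Derivation:
df = n - 1 = 19
SE = s/√n = 15/√20 = 3.3541
t = (x̄ - μ₀)/SE = (50.00 - 45)/3.3541 = 1.4907
Critical value: t_{0.025,19} = ±2.093
p-value ≈ 0.1525
Decision: fail to reject H₀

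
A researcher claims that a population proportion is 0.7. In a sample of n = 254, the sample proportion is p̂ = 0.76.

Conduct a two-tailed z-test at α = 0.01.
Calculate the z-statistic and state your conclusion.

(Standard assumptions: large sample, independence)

H₀: p = 0.7, H₁: p ≠ 0.7
Standard error: SE = √(p₀(1-p₀)/n) = √(0.7×0.3/254) = 0.028754
z-statistic: z = (p̂ - p₀)/SE = (0.76 - 0.7)/0.028754 = 2.0867
Critical value: z_0.005 = ±2.576
p-value = 0.0369
Decision: fail to reject H₀ at α = 0.01

Answer: z = 2.0867, fail to reject H₀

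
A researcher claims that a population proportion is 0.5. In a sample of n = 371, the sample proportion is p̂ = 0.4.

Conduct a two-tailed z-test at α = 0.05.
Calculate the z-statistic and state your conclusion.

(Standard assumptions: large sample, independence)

H₀: p = 0.5, H₁: p ≠ 0.5
Standard error: SE = √(p₀(1-p₀)/n) = √(0.5×0.5/371) = 0.025959
z-statistic: z = (p̂ - p₀)/SE = (0.4 - 0.5)/0.025959 = -3.8522
Critical value: z_0.025 = ±1.960
p-value = 0.0001
Decision: reject H₀ at α = 0.05

Answer: z = -3.8522, reject H₀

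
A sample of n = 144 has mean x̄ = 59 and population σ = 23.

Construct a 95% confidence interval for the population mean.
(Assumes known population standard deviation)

Confidence level: 95%, α = 0.05
z_0.025 = 1.960
SE = σ/√n = 23/√144 = 1.9167
Margin of error = 1.960 × 1.9167 = 3.7567
CI: x̄ ± margin = 59 ± 3.7567
CI: (55.2433, 62.7567)

Answer: (55.2433, 62.7567)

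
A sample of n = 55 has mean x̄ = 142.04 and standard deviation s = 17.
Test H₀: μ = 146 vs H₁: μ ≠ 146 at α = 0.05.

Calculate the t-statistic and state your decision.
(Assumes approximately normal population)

df = n - 1 = 54
SE = s/√n = 17/√55 = 2.2923
t = (x̄ - μ₀)/SE = (142.04 - 146)/2.2923 = -1.7275
Critical value: t_{0.025,54} = ±2.005
p-value ≈ 0.0898
Decision: fail to reject H₀

Answer: t = -1.7275, fail to reject H₀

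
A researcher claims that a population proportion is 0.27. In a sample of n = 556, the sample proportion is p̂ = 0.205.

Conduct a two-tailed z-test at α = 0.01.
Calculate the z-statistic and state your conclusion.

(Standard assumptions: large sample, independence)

Answer: z = -3.4523, reject H₀

Derivation:
H₀: p = 0.27, H₁: p ≠ 0.27
Standard error: SE = √(p₀(1-p₀)/n) = √(0.27×0.73/556) = 0.018828
z-statistic: z = (p̂ - p₀)/SE = (0.205 - 0.27)/0.018828 = -3.4523
Critical value: z_0.005 = ±2.576
p-value = 0.0006
Decision: reject H₀ at α = 0.01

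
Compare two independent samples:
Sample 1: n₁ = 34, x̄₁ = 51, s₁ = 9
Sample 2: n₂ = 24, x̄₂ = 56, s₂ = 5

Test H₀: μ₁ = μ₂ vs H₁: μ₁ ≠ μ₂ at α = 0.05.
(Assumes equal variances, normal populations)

Pooled variance: s²_p = [33×9² + 23×5²]/(56) = 58.0000
s_p = 7.6158
SE = s_p×√(1/n₁ + 1/n₂) = 7.6158×√(1/34 + 1/24) = 2.0304
t = (x̄₁ - x̄₂)/SE = (51 - 56)/2.0304 = -2.4626
df = 56, t-critical = ±2.003
Decision: reject H₀

Answer: t = -2.4626, reject H₀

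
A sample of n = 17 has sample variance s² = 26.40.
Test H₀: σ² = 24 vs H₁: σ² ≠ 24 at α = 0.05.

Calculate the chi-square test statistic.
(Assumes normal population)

Answer: χ² = 17.6000, fail to reject H₀

Derivation:
df = n - 1 = 16
χ² = (n-1)s²/σ₀² = 16×26.40/24 = 17.6000
Critical values: χ²_{0.975,16} = 6.908, χ²_{0.025,16} = 28.845
Rejection region: χ² < 6.908 or χ² > 28.845
Decision: fail to reject H₀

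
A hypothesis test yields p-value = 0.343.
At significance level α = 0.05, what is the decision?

Answer: fail to reject H₀

Derivation:
Compare p-value to α:
0.343 ≥ 0.05
Decision: fail to reject H₀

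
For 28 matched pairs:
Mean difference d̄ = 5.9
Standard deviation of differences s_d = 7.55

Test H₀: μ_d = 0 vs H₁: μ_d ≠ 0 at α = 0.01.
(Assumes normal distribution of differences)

Answer: t = 4.1351, reject H₀

Derivation:
df = n - 1 = 27
SE = s_d/√n = 7.55/√28 = 1.4268
t = d̄/SE = 5.9/1.4268 = 4.1351
Critical value: t_{0.005,27} = ±2.771
p-value ≈ 0.0003
Decision: reject H₀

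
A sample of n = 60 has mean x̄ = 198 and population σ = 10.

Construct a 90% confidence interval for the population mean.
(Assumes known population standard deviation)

Confidence level: 90%, α = 0.1
z_0.05 = 1.645
SE = σ/√n = 10/√60 = 1.2910
Margin of error = 1.645 × 1.2910 = 2.1237
CI: x̄ ± margin = 198 ± 2.1237
CI: (195.8763, 200.1237)

Answer: (195.8763, 200.1237)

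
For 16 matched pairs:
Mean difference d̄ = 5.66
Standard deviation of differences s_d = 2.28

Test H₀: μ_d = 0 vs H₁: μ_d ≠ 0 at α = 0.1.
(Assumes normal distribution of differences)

df = n - 1 = 15
SE = s_d/√n = 2.28/√16 = 0.5700
t = d̄/SE = 5.66/0.5700 = 9.9298
Critical value: t_{0.05,15} = ±1.753
p-value < 0.0001
Decision: reject H₀

Answer: t = 9.9298, reject H₀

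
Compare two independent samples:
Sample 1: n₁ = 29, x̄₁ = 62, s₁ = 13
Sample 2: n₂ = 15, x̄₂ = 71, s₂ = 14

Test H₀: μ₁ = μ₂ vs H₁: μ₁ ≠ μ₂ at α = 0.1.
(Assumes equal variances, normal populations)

Pooled variance: s²_p = [28×13² + 14×14²]/(42) = 178.0000
s_p = 13.3417
SE = s_p×√(1/n₁ + 1/n₂) = 13.3417×√(1/29 + 1/15) = 4.2432
t = (x̄₁ - x̄₂)/SE = (62 - 71)/4.2432 = -2.1210
df = 42, t-critical = ±1.682
Decision: reject H₀

Answer: t = -2.1210, reject H₀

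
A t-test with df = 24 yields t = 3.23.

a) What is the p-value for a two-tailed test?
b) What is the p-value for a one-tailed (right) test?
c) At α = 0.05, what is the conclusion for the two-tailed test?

Using t-distribution with df = 24:
a) Two-tailed: p = 2×P(T > 3.23) = 0.0036
b) One-tailed: p = P(T > 3.23) = 0.0018
c) 0.0036 < 0.05, reject H₀

Answer: a) 0.0036, b) 0.0018, c) reject H₀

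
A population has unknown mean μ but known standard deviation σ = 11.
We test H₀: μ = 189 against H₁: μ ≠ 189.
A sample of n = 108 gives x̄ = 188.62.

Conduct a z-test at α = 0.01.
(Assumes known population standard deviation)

Standard error: SE = σ/√n = 11/√108 = 1.0585
z-statistic: z = (x̄ - μ₀)/SE = (188.62 - 189)/1.0585 = -0.3590
Critical value: ±2.576
p-value = 0.7196
Decision: fail to reject H₀

Answer: z = -0.3590, fail to reject H₀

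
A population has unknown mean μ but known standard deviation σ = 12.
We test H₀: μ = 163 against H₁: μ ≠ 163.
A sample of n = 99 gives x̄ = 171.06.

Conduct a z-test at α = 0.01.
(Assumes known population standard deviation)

Standard error: SE = σ/√n = 12/√99 = 1.2060
z-statistic: z = (x̄ - μ₀)/SE = (171.06 - 163)/1.2060 = 6.6833
Critical value: ±2.576
p-value < 0.0001
Decision: reject H₀

Answer: z = 6.6833, reject H₀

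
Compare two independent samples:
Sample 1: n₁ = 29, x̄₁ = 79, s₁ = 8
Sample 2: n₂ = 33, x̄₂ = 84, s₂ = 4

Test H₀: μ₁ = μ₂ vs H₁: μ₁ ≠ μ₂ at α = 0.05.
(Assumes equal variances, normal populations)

Pooled variance: s²_p = [28×8² + 32×4²]/(60) = 38.4000
s_p = 6.1968
SE = s_p×√(1/n₁ + 1/n₂) = 6.1968×√(1/29 + 1/33) = 1.5773
t = (x̄₁ - x̄₂)/SE = (79 - 84)/1.5773 = -3.1700
df = 60, t-critical = ±2.000
Decision: reject H₀

Answer: t = -3.1700, reject H₀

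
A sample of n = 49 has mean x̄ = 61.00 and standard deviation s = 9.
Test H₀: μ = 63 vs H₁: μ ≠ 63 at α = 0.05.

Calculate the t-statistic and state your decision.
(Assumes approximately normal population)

Answer: t = -1.5556, fail to reject H₀

Derivation:
df = n - 1 = 48
SE = s/√n = 9/√49 = 1.2857
t = (x̄ - μ₀)/SE = (61.00 - 63)/1.2857 = -1.5556
Critical value: t_{0.025,48} = ±2.011
p-value ≈ 0.1264
Decision: fail to reject H₀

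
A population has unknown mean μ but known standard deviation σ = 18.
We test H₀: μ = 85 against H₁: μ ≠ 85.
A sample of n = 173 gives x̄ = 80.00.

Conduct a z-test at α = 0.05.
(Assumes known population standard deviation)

Answer: z = -3.6536, reject H₀

Derivation:
Standard error: SE = σ/√n = 18/√173 = 1.3685
z-statistic: z = (x̄ - μ₀)/SE = (80.00 - 85)/1.3685 = -3.6536
Critical value: ±1.960
p-value = 0.0003
Decision: reject H₀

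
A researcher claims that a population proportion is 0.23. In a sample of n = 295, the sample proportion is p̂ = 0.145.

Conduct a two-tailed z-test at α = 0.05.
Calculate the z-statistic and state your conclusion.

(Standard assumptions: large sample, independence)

Answer: z = -3.4691, reject H₀

Derivation:
H₀: p = 0.23, H₁: p ≠ 0.23
Standard error: SE = √(p₀(1-p₀)/n) = √(0.23×0.77/295) = 0.024502
z-statistic: z = (p̂ - p₀)/SE = (0.145 - 0.23)/0.024502 = -3.4691
Critical value: z_0.025 = ±1.960
p-value = 0.0005
Decision: reject H₀ at α = 0.05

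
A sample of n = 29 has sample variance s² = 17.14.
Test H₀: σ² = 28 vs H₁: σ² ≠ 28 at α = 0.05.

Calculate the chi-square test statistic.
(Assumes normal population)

df = n - 1 = 28
χ² = (n-1)s²/σ₀² = 28×17.14/28 = 17.1400
Critical values: χ²_{0.975,28} = 15.308, χ²_{0.025,28} = 44.461
Rejection region: χ² < 15.308 or χ² > 44.461
Decision: fail to reject H₀

Answer: χ² = 17.1400, fail to reject H₀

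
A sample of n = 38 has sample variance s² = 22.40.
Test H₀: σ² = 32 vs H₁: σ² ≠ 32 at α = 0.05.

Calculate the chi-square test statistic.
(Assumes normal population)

Answer: χ² = 25.9000, fail to reject H₀

Derivation:
df = n - 1 = 37
χ² = (n-1)s²/σ₀² = 37×22.40/32 = 25.9000
Critical values: χ²_{0.975,37} = 22.106, χ²_{0.025,37} = 55.668
Rejection region: χ² < 22.106 or χ² > 55.668
Decision: fail to reject H₀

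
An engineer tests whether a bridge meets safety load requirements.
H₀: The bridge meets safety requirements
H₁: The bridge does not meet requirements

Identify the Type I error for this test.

A Type I error (probability α) occurs when we reject a true H₀.
A Type II error (probability β) occurs when we fail to reject a false H₀.

Answer: Unnecessarily closing a safe bridge for repairs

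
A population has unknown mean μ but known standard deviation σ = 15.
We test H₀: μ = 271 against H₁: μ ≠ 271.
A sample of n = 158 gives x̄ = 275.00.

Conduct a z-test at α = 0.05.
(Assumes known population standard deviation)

Answer: z = 3.3520, reject H₀

Derivation:
Standard error: SE = σ/√n = 15/√158 = 1.1933
z-statistic: z = (x̄ - μ₀)/SE = (275.00 - 271)/1.1933 = 3.3520
Critical value: ±1.960
p-value = 0.0008
Decision: reject H₀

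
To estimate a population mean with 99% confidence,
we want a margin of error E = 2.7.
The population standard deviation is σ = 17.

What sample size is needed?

z_0.005 = 2.576
n = (z×σ/E)² = (2.576×17/2.7)²
n = 263.0644
Round up: n = 264

Answer: n = 264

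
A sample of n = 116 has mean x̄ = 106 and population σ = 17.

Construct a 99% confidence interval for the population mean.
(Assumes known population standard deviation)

Answer: (101.9340, 110.0660)

Derivation:
Confidence level: 99%, α = 0.01
z_0.005 = 2.576
SE = σ/√n = 17/√116 = 1.5784
Margin of error = 2.576 × 1.5784 = 4.0660
CI: x̄ ± margin = 106 ± 4.0660
CI: (101.9340, 110.0660)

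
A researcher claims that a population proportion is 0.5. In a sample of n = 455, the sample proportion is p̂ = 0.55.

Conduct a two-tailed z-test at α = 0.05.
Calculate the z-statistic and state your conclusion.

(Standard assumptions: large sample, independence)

Answer: z = 2.1331, reject H₀

Derivation:
H₀: p = 0.5, H₁: p ≠ 0.5
Standard error: SE = √(p₀(1-p₀)/n) = √(0.5×0.5/455) = 0.023440
z-statistic: z = (p̂ - p₀)/SE = (0.55 - 0.5)/0.023440 = 2.1331
Critical value: z_0.025 = ±1.960
p-value = 0.0329
Decision: reject H₀ at α = 0.05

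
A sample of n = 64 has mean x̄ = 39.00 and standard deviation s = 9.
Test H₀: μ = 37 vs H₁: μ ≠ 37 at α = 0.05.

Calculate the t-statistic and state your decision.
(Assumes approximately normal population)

df = n - 1 = 63
SE = s/√n = 9/√64 = 1.1250
t = (x̄ - μ₀)/SE = (39.00 - 37)/1.1250 = 1.7778
Critical value: t_{0.025,63} = ±1.998
p-value ≈ 0.0803
Decision: fail to reject H₀

Answer: t = 1.7778, fail to reject H₀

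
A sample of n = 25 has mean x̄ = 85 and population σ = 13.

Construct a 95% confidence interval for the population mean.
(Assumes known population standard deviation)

Confidence level: 95%, α = 0.05
z_0.025 = 1.960
SE = σ/√n = 13/√25 = 2.6000
Margin of error = 1.960 × 2.6000 = 5.0960
CI: x̄ ± margin = 85 ± 5.0960
CI: (79.9040, 90.0960)

Answer: (79.9040, 90.0960)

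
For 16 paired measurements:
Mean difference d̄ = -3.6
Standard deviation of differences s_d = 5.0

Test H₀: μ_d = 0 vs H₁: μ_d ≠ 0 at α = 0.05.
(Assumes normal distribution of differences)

Answer: t = -2.8800, reject H₀

Derivation:
df = n - 1 = 15
SE = s_d/√n = 5.0/√16 = 1.2500
t = d̄/SE = -3.6/1.2500 = -2.8800
Critical value: t_{0.025,15} = ±2.131
p-value ≈ 0.0114
Decision: reject H₀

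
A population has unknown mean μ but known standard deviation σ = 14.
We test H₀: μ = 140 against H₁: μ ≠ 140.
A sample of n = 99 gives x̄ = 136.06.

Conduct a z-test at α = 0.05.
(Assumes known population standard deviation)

Standard error: SE = σ/√n = 14/√99 = 1.4071
z-statistic: z = (x̄ - μ₀)/SE = (136.06 - 140)/1.4071 = -2.8001
Critical value: ±1.960
p-value = 0.0051
Decision: reject H₀

Answer: z = -2.8001, reject H₀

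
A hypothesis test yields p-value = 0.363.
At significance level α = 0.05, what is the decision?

Answer: fail to reject H₀

Derivation:
Compare p-value to α:
0.363 ≥ 0.05
Decision: fail to reject H₀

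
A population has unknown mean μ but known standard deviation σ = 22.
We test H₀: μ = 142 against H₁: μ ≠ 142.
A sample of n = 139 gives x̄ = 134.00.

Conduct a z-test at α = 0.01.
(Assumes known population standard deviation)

Standard error: SE = σ/√n = 22/√139 = 1.8660
z-statistic: z = (x̄ - μ₀)/SE = (134.00 - 142)/1.8660 = -4.2872
Critical value: ±2.576
p-value < 0.0001
Decision: reject H₀

Answer: z = -4.2872, reject H₀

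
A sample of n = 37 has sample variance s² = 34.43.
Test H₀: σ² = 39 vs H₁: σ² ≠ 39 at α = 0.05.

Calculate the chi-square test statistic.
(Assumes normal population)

Answer: χ² = 31.7815, fail to reject H₀

Derivation:
df = n - 1 = 36
χ² = (n-1)s²/σ₀² = 36×34.43/39 = 31.7815
Critical values: χ²_{0.975,36} = 21.336, χ²_{0.025,36} = 54.437
Rejection region: χ² < 21.336 or χ² > 54.437
Decision: fail to reject H₀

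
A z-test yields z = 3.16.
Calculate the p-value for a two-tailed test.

For z = 3.16:
p = 2×P(Z > |3.16|) = 2×(1 - Φ(3.16)) = 0.0016

Answer: p-value ≈ 0.0016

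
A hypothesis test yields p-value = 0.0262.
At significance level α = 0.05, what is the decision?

Answer: reject H₀

Derivation:
Compare p-value to α:
0.0262 < 0.05
Decision: reject H₀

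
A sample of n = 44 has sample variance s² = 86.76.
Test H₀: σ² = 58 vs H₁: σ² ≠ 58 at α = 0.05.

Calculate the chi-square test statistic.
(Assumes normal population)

Answer: χ² = 64.3221, reject H₀

Derivation:
df = n - 1 = 43
χ² = (n-1)s²/σ₀² = 43×86.76/58 = 64.3221
Critical values: χ²_{0.975,43} = 26.785, χ²_{0.025,43} = 62.990
Rejection region: χ² < 26.785 or χ² > 62.990
Decision: reject H₀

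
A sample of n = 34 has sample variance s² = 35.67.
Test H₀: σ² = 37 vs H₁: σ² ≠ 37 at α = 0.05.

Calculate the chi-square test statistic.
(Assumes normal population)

df = n - 1 = 33
χ² = (n-1)s²/σ₀² = 33×35.67/37 = 31.8138
Critical values: χ²_{0.975,33} = 19.047, χ²_{0.025,33} = 50.725
Rejection region: χ² < 19.047 or χ² > 50.725
Decision: fail to reject H₀

Answer: χ² = 31.8138, fail to reject H₀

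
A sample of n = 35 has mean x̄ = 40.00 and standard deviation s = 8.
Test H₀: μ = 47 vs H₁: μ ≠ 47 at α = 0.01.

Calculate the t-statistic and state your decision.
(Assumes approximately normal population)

df = n - 1 = 34
SE = s/√n = 8/√35 = 1.3522
t = (x̄ - μ₀)/SE = (40.00 - 47)/1.3522 = -5.1767
Critical value: t_{0.005,34} = ±2.728
p-value < 0.0001
Decision: reject H₀

Answer: t = -5.1767, reject H₀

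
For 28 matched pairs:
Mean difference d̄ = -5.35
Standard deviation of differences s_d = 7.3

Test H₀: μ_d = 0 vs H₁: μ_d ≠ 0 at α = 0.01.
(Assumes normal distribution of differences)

df = n - 1 = 27
SE = s_d/√n = 7.3/√28 = 1.3796
t = d̄/SE = -5.35/1.3796 = -3.8779
Critical value: t_{0.005,27} = ±2.771
p-value ≈ 0.0006
Decision: reject H₀

Answer: t = -3.8779, reject H₀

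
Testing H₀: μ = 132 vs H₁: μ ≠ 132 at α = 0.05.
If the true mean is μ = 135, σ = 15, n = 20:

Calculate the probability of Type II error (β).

Answer: β ≈ 0.8545

Derivation:
SE = σ/√n = 15/√20 = 3.3541
Critical values: μ₀ ± z_0.025×SE = 132 ± 1.960×3.3541
Acceptance region: (125.4260, 138.5740)
Under H₁ (μ = 135): z_high = (138.5740 - 135)/3.3541 = 1.0656, z_low = (125.4260 - 135)/3.3541 = -2.8544
β = P(not reject | H₁) = Φ(1.0656) - Φ(-2.8544) ≈ 0.8545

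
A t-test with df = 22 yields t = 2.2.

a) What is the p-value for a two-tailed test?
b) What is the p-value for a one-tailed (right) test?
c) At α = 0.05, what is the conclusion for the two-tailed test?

Answer: a) 0.0386, b) 0.0193, c) reject H₀

Derivation:
Using t-distribution with df = 22:
a) Two-tailed: p = 2×P(T > 2.2) = 0.0386
b) One-tailed: p = P(T > 2.2) = 0.0193
c) 0.0386 < 0.05, reject H₀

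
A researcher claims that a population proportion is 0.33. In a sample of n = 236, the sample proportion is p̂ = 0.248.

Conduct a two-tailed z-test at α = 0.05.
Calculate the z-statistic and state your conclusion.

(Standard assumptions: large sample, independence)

H₀: p = 0.33, H₁: p ≠ 0.33
Standard error: SE = √(p₀(1-p₀)/n) = √(0.33×0.67/236) = 0.030608
z-statistic: z = (p̂ - p₀)/SE = (0.248 - 0.33)/0.030608 = -2.6790
Critical value: z_0.025 = ±1.960
p-value = 0.0074
Decision: reject H₀ at α = 0.05

Answer: z = -2.6790, reject H₀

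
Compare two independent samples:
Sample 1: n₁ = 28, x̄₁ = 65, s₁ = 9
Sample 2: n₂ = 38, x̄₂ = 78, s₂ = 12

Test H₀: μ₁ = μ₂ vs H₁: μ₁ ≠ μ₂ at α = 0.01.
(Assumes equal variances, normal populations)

Answer: t = -4.8170, reject H₀

Derivation:
Pooled variance: s²_p = [27×9² + 37×12²]/(64) = 117.4219
s_p = 10.8361
SE = s_p×√(1/n₁ + 1/n₂) = 10.8361×√(1/28 + 1/38) = 2.6988
t = (x̄₁ - x̄₂)/SE = (65 - 78)/2.6988 = -4.8170
df = 64, t-critical = ±2.655
Decision: reject H₀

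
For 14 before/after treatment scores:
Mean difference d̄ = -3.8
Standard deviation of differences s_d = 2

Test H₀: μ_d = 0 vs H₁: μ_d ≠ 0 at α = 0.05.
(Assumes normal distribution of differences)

Answer: t = -7.1094, reject H₀

Derivation:
df = n - 1 = 13
SE = s_d/√n = 2/√14 = 0.5345
t = d̄/SE = -3.8/0.5345 = -7.1094
Critical value: t_{0.025,13} = ±2.160
p-value < 0.0001
Decision: reject H₀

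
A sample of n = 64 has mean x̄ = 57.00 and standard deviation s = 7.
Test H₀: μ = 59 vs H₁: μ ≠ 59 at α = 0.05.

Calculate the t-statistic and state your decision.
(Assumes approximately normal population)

df = n - 1 = 63
SE = s/√n = 7/√64 = 0.8750
t = (x̄ - μ₀)/SE = (57.00 - 59)/0.8750 = -2.2857
Critical value: t_{0.025,63} = ±1.998
p-value ≈ 0.0256
Decision: reject H₀

Answer: t = -2.2857, reject H₀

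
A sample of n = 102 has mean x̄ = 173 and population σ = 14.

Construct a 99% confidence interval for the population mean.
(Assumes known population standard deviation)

Answer: (169.4291, 176.5709)

Derivation:
Confidence level: 99%, α = 0.01
z_0.005 = 2.576
SE = σ/√n = 14/√102 = 1.3862
Margin of error = 2.576 × 1.3862 = 3.5709
CI: x̄ ± margin = 173 ± 3.5709
CI: (169.4291, 176.5709)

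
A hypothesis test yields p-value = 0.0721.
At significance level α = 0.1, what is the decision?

Answer: reject H₀

Derivation:
Compare p-value to α:
0.0721 < 0.1
Decision: reject H₀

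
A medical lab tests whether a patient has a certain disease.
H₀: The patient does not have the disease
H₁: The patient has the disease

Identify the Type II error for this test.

Type I error: rejecting H₀ when it is actually true (false positive).
Type II error: failing to reject H₀ when H₁ is actually true (false negative).

Answer: Failing to diagnose a patient who actually has the disease (false negative)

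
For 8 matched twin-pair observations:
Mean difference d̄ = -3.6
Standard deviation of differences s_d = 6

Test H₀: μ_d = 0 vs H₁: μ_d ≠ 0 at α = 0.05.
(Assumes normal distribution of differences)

Answer: t = -1.6971, fail to reject H₀

Derivation:
df = n - 1 = 7
SE = s_d/√n = 6/√8 = 2.1213
t = d̄/SE = -3.6/2.1213 = -1.6971
Critical value: t_{0.025,7} = ±2.365
p-value ≈ 0.1335
Decision: fail to reject H₀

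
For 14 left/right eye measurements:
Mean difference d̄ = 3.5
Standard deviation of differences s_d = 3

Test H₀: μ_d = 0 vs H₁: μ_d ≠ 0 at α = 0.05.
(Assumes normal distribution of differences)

Answer: t = 4.3652, reject H₀

Derivation:
df = n - 1 = 13
SE = s_d/√n = 3/√14 = 0.8018
t = d̄/SE = 3.5/0.8018 = 4.3652
Critical value: t_{0.025,13} = ±2.160
p-value ≈ 0.0008
Decision: reject H₀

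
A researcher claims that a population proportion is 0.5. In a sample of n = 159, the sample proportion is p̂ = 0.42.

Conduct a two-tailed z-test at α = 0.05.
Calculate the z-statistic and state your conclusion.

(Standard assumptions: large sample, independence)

H₀: p = 0.5, H₁: p ≠ 0.5
Standard error: SE = √(p₀(1-p₀)/n) = √(0.5×0.5/159) = 0.039653
z-statistic: z = (p̂ - p₀)/SE = (0.42 - 0.5)/0.039653 = -2.0175
Critical value: z_0.025 = ±1.960
p-value = 0.0436
Decision: reject H₀ at α = 0.05

Answer: z = -2.0175, reject H₀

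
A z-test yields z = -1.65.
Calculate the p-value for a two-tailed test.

Answer: p-value ≈ 0.0989

Derivation:
For z = -1.65:
p = 2×P(Z > |-1.65|) = 2×(1 - Φ(1.65)) = 0.0989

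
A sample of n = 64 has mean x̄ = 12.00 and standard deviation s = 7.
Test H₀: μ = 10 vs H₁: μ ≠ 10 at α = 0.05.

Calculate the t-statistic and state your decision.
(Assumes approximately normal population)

Answer: t = 2.2857, reject H₀

Derivation:
df = n - 1 = 63
SE = s/√n = 7/√64 = 0.8750
t = (x̄ - μ₀)/SE = (12.00 - 10)/0.8750 = 2.2857
Critical value: t_{0.025,63} = ±1.998
p-value ≈ 0.0256
Decision: reject H₀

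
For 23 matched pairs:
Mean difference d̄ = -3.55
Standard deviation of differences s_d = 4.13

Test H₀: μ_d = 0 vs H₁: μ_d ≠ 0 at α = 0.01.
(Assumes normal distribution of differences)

Answer: t = -4.1222, reject H₀

Derivation:
df = n - 1 = 22
SE = s_d/√n = 4.13/√23 = 0.8612
t = d̄/SE = -3.55/0.8612 = -4.1222
Critical value: t_{0.005,22} = ±2.819
p-value ≈ 0.0004
Decision: reject H₀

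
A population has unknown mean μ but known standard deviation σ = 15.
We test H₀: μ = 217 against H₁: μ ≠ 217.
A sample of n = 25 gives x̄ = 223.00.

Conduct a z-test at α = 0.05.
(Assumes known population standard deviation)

Standard error: SE = σ/√n = 15/√25 = 3.0000
z-statistic: z = (x̄ - μ₀)/SE = (223.00 - 217)/3.0000 = 2.0000
Critical value: ±1.960
p-value = 0.0455
Decision: reject H₀

Answer: z = 2.0000, reject H₀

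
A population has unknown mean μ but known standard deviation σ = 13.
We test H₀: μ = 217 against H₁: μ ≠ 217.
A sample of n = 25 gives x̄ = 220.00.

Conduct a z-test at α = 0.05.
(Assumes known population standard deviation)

Standard error: SE = σ/√n = 13/√25 = 2.6000
z-statistic: z = (x̄ - μ₀)/SE = (220.00 - 217)/2.6000 = 1.1538
Critical value: ±1.960
p-value = 0.2486
Decision: fail to reject H₀

Answer: z = 1.1538, fail to reject H₀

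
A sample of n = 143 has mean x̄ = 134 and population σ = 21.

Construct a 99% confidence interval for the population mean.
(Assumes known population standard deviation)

Confidence level: 99%, α = 0.01
z_0.005 = 2.576
SE = σ/√n = 21/√143 = 1.7561
Margin of error = 2.576 × 1.7561 = 4.5237
CI: x̄ ± margin = 134 ± 4.5237
CI: (129.4763, 138.5237)

Answer: (129.4763, 138.5237)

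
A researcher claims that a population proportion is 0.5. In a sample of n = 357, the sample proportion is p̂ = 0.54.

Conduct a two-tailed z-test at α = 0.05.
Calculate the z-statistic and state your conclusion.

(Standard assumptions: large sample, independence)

H₀: p = 0.5, H₁: p ≠ 0.5
Standard error: SE = √(p₀(1-p₀)/n) = √(0.5×0.5/357) = 0.026463
z-statistic: z = (p̂ - p₀)/SE = (0.54 - 0.5)/0.026463 = 1.5115
Critical value: z_0.025 = ±1.960
p-value = 0.1307
Decision: fail to reject H₀ at α = 0.05

Answer: z = 1.5115, fail to reject H₀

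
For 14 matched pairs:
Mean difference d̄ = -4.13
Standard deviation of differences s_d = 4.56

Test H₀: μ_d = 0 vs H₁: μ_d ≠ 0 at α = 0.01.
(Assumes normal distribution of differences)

df = n - 1 = 13
SE = s_d/√n = 4.56/√14 = 1.2187
t = d̄/SE = -4.13/1.2187 = -3.3889
Critical value: t_{0.005,13} = ±3.012
p-value ≈ 0.0048
Decision: reject H₀

Answer: t = -3.3889, reject H₀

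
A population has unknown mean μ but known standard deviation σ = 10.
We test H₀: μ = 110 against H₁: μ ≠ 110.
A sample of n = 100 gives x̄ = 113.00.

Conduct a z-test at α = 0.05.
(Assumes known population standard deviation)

Answer: z = 3.0000, reject H₀

Derivation:
Standard error: SE = σ/√n = 10/√100 = 1.0000
z-statistic: z = (x̄ - μ₀)/SE = (113.00 - 110)/1.0000 = 3.0000
Critical value: ±1.960
p-value = 0.0027
Decision: reject H₀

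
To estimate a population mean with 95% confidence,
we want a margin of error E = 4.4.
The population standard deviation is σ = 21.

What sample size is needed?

z_0.025 = 1.960
n = (z×σ/E)² = (1.960×21/4.4)²
n = 87.5075
Round up: n = 88

Answer: n = 88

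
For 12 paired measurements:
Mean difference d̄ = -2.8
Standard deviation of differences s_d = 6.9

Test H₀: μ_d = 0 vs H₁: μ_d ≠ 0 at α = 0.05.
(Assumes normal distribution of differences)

df = n - 1 = 11
SE = s_d/√n = 6.9/√12 = 1.9919
t = d̄/SE = -2.8/1.9919 = -1.4057
Critical value: t_{0.025,11} = ±2.201
p-value ≈ 0.1874
Decision: fail to reject H₀

Answer: t = -1.4057, fail to reject H₀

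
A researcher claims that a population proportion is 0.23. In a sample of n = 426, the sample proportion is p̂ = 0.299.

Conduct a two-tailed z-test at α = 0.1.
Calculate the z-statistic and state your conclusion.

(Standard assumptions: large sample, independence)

H₀: p = 0.23, H₁: p ≠ 0.23
Standard error: SE = √(p₀(1-p₀)/n) = √(0.23×0.77/426) = 0.020389
z-statistic: z = (p̂ - p₀)/SE = (0.299 - 0.23)/0.020389 = 3.3842
Critical value: z_0.05 = ±1.645
p-value = 0.0007
Decision: reject H₀ at α = 0.1

Answer: z = 3.3842, reject H₀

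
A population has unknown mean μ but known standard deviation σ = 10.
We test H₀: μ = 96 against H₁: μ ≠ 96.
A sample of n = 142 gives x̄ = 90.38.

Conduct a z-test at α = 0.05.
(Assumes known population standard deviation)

Standard error: SE = σ/√n = 10/√142 = 0.8392
z-statistic: z = (x̄ - μ₀)/SE = (90.38 - 96)/0.8392 = -6.6969
Critical value: ±1.960
p-value < 0.0001
Decision: reject H₀

Answer: z = -6.6969, reject H₀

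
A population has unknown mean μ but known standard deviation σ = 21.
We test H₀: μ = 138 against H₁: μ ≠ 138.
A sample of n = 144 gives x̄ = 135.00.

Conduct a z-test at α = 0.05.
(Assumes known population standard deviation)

Standard error: SE = σ/√n = 21/√144 = 1.7500
z-statistic: z = (x̄ - μ₀)/SE = (135.00 - 138)/1.7500 = -1.7143
Critical value: ±1.960
p-value = 0.0865
Decision: fail to reject H₀

Answer: z = -1.7143, fail to reject H₀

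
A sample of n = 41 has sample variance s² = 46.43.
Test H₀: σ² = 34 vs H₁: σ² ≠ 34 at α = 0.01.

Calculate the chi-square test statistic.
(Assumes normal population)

df = n - 1 = 40
χ² = (n-1)s²/σ₀² = 40×46.43/34 = 54.6235
Critical values: χ²_{0.995,40} = 20.707, χ²_{0.005,40} = 66.766
Rejection region: χ² < 20.707 or χ² > 66.766
Decision: fail to reject H₀

Answer: χ² = 54.6235, fail to reject H₀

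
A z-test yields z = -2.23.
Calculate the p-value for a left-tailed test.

Answer: p-value ≈ 0.0129

Derivation:
For z = -2.23:
p = P(Z < -2.23) = Φ(-2.23) = 0.0129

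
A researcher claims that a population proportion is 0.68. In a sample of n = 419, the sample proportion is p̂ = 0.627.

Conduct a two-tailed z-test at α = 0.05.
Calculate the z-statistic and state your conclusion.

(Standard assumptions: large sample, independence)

Answer: z = -2.3257, reject H₀

Derivation:
H₀: p = 0.68, H₁: p ≠ 0.68
Standard error: SE = √(p₀(1-p₀)/n) = √(0.68×0.32/419) = 0.022789
z-statistic: z = (p̂ - p₀)/SE = (0.627 - 0.68)/0.022789 = -2.3257
Critical value: z_0.025 = ±1.960
p-value = 0.0200
Decision: reject H₀ at α = 0.05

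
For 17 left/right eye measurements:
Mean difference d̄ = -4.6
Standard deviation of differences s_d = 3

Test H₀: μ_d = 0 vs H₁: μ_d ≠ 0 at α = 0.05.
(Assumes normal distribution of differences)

Answer: t = -6.3222, reject H₀

Derivation:
df = n - 1 = 16
SE = s_d/√n = 3/√17 = 0.7276
t = d̄/SE = -4.6/0.7276 = -6.3222
Critical value: t_{0.025,16} = ±2.120
p-value < 0.0001
Decision: reject H₀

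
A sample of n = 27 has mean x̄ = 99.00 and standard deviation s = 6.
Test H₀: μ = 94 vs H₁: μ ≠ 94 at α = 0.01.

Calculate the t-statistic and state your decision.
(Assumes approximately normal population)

Answer: t = 4.3301, reject H₀

Derivation:
df = n - 1 = 26
SE = s/√n = 6/√27 = 1.1547
t = (x̄ - μ₀)/SE = (99.00 - 94)/1.1547 = 4.3301
Critical value: t_{0.005,26} = ±2.779
p-value ≈ 0.0002
Decision: reject H₀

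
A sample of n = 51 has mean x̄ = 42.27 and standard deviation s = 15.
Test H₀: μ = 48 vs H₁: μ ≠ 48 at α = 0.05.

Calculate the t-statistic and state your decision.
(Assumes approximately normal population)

Answer: t = -2.7281, reject H₀

Derivation:
df = n - 1 = 50
SE = s/√n = 15/√51 = 2.1004
t = (x̄ - μ₀)/SE = (42.27 - 48)/2.1004 = -2.7281
Critical value: t_{0.025,50} = ±2.009
p-value ≈ 0.0088
Decision: reject H₀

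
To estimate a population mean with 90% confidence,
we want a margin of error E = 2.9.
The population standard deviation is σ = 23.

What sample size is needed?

Answer: n = 171

Derivation:
z_0.05 = 1.645
n = (z×σ/E)² = (1.645×23/2.9)²
n = 170.2125
Round up: n = 171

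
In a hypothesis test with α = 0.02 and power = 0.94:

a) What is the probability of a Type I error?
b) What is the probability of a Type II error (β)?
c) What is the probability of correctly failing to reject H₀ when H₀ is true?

a) Type I error probability = α = 0.02
b) Power = P(reject H₀ | H₁ true) = 1 - β = 0.94, so Type II error probability = β = 1 - Power = 0.06
c) P(fail to reject H₀ | H₀ true) = 1 - α = 0.98

Answer: a) 0.02, b) 0.06, c) 0.98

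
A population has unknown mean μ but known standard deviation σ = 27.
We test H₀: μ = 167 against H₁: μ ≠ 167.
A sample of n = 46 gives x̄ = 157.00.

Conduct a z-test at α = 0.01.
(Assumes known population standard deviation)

Standard error: SE = σ/√n = 27/√46 = 3.9809
z-statistic: z = (x̄ - μ₀)/SE = (157.00 - 167)/3.9809 = -2.5120
Critical value: ±2.576
p-value = 0.0120
Decision: fail to reject H₀

Answer: z = -2.5120, fail to reject H₀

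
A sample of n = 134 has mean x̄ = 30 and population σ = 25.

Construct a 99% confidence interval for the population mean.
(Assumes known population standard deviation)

Confidence level: 99%, α = 0.01
z_0.005 = 2.576
SE = σ/√n = 25/√134 = 2.1597
Margin of error = 2.576 × 2.1597 = 5.5634
CI: x̄ ± margin = 30 ± 5.5634
CI: (24.4366, 35.5634)

Answer: (24.4366, 35.5634)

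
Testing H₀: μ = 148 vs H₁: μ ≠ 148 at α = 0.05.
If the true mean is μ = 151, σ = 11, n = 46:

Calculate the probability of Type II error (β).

SE = σ/√n = 11/√46 = 1.6219
Critical values: μ₀ ± z_0.025×SE = 148 ± 1.960×1.6219
Acceptance region: (144.8211, 151.1789)
Under H₁ (μ = 151): z_high = (151.1789 - 151)/1.6219 = 0.1103, z_low = (144.8211 - 151)/1.6219 = -3.8097
β = P(not reject | H₁) = Φ(0.1103) - Φ(-3.8097) ≈ 0.5438

Answer: β ≈ 0.5438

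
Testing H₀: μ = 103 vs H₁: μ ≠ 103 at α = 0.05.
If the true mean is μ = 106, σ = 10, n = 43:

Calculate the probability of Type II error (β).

SE = σ/√n = 10/√43 = 1.5250
Critical values: μ₀ ± z_0.025×SE = 103 ± 1.960×1.5250
Acceptance region: (100.0110, 105.9890)
Under H₁ (μ = 106): z_high = (105.9890 - 106)/1.5250 = -0.0072, z_low = (100.0110 - 106)/1.5250 = -3.9272
β = P(not reject | H₁) = Φ(-0.0072) - Φ(-3.9272) ≈ 0.4971

Answer: β ≈ 0.4971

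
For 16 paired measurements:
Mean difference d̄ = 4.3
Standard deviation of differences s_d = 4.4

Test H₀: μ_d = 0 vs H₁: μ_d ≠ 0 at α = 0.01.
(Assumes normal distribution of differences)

df = n - 1 = 15
SE = s_d/√n = 4.4/√16 = 1.1000
t = d̄/SE = 4.3/1.1000 = 3.9091
Critical value: t_{0.005,15} = ±2.947
p-value ≈ 0.0014
Decision: reject H₀

Answer: t = 3.9091, reject H₀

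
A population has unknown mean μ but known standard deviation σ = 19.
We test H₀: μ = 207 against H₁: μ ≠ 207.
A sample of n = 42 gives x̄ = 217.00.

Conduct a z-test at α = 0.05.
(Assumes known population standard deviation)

Answer: z = 3.4109, reject H₀

Derivation:
Standard error: SE = σ/√n = 19/√42 = 2.9318
z-statistic: z = (x̄ - μ₀)/SE = (217.00 - 207)/2.9318 = 3.4109
Critical value: ±1.960
p-value = 0.0006
Decision: reject H₀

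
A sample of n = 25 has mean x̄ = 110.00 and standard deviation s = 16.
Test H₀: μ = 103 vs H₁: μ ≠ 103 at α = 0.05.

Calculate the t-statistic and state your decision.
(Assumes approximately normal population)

df = n - 1 = 24
SE = s/√n = 16/√25 = 3.2000
t = (x̄ - μ₀)/SE = (110.00 - 103)/3.2000 = 2.1875
Critical value: t_{0.025,24} = ±2.064
p-value ≈ 0.0387
Decision: reject H₀

Answer: t = 2.1875, reject H₀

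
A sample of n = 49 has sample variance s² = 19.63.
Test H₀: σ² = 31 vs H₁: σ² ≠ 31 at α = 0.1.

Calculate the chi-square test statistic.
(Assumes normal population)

Answer: χ² = 30.3948, reject H₀

Derivation:
df = n - 1 = 48
χ² = (n-1)s²/σ₀² = 48×19.63/31 = 30.3948
Critical values: χ²_{0.95,48} = 33.098, χ²_{0.05,48} = 65.171
Rejection region: χ² < 33.098 or χ² > 65.171
Decision: reject H₀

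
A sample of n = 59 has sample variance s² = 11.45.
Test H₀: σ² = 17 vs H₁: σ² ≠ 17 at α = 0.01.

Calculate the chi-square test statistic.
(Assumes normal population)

Answer: χ² = 39.0647, fail to reject H₀

Derivation:
df = n - 1 = 58
χ² = (n-1)s²/σ₀² = 58×11.45/17 = 39.0647
Critical values: χ²_{0.995,58} = 34.008, χ²_{0.005,58} = 89.477
Rejection region: χ² < 34.008 or χ² > 89.477
Decision: fail to reject H₀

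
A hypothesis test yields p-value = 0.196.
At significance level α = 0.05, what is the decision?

Compare p-value to α:
0.196 ≥ 0.05
Decision: fail to reject H₀

Answer: fail to reject H₀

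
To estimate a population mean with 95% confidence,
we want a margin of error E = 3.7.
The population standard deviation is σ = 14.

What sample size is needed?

z_0.025 = 1.960
n = (z×σ/E)² = (1.960×14/3.7)²
n = 55.0003
Round up: n = 56

Answer: n = 56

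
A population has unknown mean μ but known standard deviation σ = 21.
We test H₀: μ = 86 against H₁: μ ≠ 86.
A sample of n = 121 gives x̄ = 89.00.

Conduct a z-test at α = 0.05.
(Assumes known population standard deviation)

Standard error: SE = σ/√n = 21/√121 = 1.9091
z-statistic: z = (x̄ - μ₀)/SE = (89.00 - 86)/1.9091 = 1.5714
Critical value: ±1.960
p-value = 0.1161
Decision: fail to reject H₀

Answer: z = 1.5714, fail to reject H₀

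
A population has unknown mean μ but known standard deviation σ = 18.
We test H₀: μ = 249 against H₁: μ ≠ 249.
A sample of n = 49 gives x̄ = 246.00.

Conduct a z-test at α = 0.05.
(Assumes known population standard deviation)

Answer: z = -1.1667, fail to reject H₀

Derivation:
Standard error: SE = σ/√n = 18/√49 = 2.5714
z-statistic: z = (x̄ - μ₀)/SE = (246.00 - 249)/2.5714 = -1.1667
Critical value: ±1.960
p-value = 0.2433
Decision: fail to reject H₀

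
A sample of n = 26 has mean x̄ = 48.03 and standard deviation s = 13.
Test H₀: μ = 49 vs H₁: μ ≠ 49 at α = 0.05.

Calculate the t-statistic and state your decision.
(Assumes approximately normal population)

Answer: t = -0.3805, fail to reject H₀

Derivation:
df = n - 1 = 25
SE = s/√n = 13/√26 = 2.5495
t = (x̄ - μ₀)/SE = (48.03 - 49)/2.5495 = -0.3805
Critical value: t_{0.025,25} = ±2.060
p-value ≈ 0.7068
Decision: fail to reject H₀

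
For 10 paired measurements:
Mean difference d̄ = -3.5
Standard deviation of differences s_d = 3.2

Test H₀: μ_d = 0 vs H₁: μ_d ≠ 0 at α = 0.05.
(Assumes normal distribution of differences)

df = n - 1 = 9
SE = s_d/√n = 3.2/√10 = 1.0119
t = d̄/SE = -3.5/1.0119 = -3.4588
Critical value: t_{0.025,9} = ±2.262
p-value ≈ 0.0072
Decision: reject H₀

Answer: t = -3.4588, reject H₀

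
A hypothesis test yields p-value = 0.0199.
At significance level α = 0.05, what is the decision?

Answer: reject H₀

Derivation:
Compare p-value to α:
0.0199 < 0.05
Decision: reject H₀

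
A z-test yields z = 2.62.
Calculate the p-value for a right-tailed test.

For z = 2.62:
p = P(Z > 2.62) = 1 - Φ(2.62) = 0.0044

Answer: p-value ≈ 0.0044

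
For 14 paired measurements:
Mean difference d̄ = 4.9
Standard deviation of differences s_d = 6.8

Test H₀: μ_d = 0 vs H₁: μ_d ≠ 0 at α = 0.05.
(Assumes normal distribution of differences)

df = n - 1 = 13
SE = s_d/√n = 6.8/√14 = 1.8174
t = d̄/SE = 4.9/1.8174 = 2.6962
Critical value: t_{0.025,13} = ±2.160
p-value ≈ 0.0183
Decision: reject H₀

Answer: t = 2.6962, reject H₀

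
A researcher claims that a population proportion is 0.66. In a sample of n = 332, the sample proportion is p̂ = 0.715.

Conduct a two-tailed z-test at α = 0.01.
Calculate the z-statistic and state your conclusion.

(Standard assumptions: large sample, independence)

H₀: p = 0.66, H₁: p ≠ 0.66
Standard error: SE = √(p₀(1-p₀)/n) = √(0.66×0.34/332) = 0.025998
z-statistic: z = (p̂ - p₀)/SE = (0.715 - 0.66)/0.025998 = 2.1155
Critical value: z_0.005 = ±2.576
p-value = 0.0344
Decision: fail to reject H₀ at α = 0.01

Answer: z = 2.1155, fail to reject H₀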